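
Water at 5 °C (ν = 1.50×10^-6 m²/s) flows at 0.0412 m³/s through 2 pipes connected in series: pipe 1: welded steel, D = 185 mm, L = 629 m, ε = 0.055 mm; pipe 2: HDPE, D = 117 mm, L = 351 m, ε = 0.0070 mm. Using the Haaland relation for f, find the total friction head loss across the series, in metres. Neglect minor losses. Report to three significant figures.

Pipe 1: V = 1.533 m/s, Re = 1.89×10^5, ε/D = 2.97×10^-4, f = 0.01760, h_1 = f(L/D)V²/2g = 7.167 m
Pipe 2: V = 3.832 m/s, Re = 2.99×10^5, ε/D = 5.98×10^-5, f = 0.01488, h_2 = f(L/D)V²/2g = 33.41 m
Series → Q common, losses add: H = Σh = 40.57 m

H ≈ 40.6 m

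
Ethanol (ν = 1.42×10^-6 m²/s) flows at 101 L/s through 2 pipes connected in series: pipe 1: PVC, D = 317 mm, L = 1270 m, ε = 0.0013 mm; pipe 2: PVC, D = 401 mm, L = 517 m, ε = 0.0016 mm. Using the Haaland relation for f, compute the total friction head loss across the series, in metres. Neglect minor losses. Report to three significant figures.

Pipe 1: V = 1.280 m/s, Re = 2.86×10^5, ε/D = 4.10×10^-6, f = 0.01451, h_1 = f(L/D)V²/2g = 4.851 m
Pipe 2: V = 0.7997 m/s, Re = 2.26×10^5, ε/D = 3.99×10^-6, f = 0.01516, h_2 = f(L/D)V²/2g = 0.6373 m
Series → Q common, losses add: H = Σh = 5.488 m

H ≈ 5.49 m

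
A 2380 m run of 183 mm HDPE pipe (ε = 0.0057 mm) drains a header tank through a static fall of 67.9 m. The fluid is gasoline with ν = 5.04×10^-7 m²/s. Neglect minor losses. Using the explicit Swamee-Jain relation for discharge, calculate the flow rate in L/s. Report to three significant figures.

Q ≈ 76.1 L/s

Swamee-Jain (Type II): Q = -0.965·√(gD⁵h_f/L)·ln[ε/(3.7D) + √(3.17ν²L/(gD³h_f))]
√(gD⁵h_f/L) = √(9.81·0.183⁵·67.9/2380) = 0.007579
ε/(3.7D) = 8.42×10^-6; √(3.17ν²L/(gD³h_f)) = 2.17×10^-5
Q = -0.965·0.007579·ln(3.009×10^-5) = 0.07615 m³/s
Check: V = 2.90 m/s, Re = 1.05×10^6, f = 0.01224, h_f = 68.0 m ≈ 67.9 m ✓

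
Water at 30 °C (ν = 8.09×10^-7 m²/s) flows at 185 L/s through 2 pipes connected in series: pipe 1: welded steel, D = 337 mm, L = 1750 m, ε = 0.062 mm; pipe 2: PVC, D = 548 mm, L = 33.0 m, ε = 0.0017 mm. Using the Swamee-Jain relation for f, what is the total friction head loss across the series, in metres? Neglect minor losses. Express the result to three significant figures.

H ≈ 16.8 m

Pipe 1: V = 2.074 m/s, Re = 8.64×10^5, ε/D = 1.84×10^-4, f = 0.01473, h_1 = f(L/D)V²/2g = 16.77 m
Pipe 2: V = 0.7844 m/s, Re = 5.31×10^5, ε/D = 3.10×10^-6, f = 0.01300, h_2 = f(L/D)V²/2g = 0.02455 m
Series → Q common, losses add: H = Σh = 16.79 m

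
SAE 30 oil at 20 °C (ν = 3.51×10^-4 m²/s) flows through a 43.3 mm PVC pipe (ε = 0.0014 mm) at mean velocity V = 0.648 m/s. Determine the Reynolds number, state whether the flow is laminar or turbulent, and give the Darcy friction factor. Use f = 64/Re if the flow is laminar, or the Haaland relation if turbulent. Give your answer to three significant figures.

Re = VD/ν = 0.6480·0.0433/3.51×10^-4 = 79.9
Re < 2300 → laminar → f = 64/Re = 0.8006

Re ≈ 79.9; laminar; f = 64/Re ≈ 0.801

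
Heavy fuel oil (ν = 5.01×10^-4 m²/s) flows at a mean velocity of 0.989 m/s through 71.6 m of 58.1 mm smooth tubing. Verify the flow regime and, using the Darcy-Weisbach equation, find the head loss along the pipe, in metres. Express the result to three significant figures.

h_f ≈ 34.3 m

Re = VD/ν = 0.989·0.05810/5.01×10^-4 = 115 → laminar (Re < 2300)
f = 64/Re = 0.5580
h_f = f(L/D)V²/(2g) = 0.5580·(71.6/0.05810)·0.989²/(2·9.81) = 34.28 m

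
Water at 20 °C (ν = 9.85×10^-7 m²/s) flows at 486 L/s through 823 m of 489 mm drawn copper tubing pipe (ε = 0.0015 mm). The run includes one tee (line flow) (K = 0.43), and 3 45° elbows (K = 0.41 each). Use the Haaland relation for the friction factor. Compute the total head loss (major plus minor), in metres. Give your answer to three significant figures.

H_L ≈ 6.98 m

V = 4Q/(πD²) = 2.588 m/s; V²/2g = 0.3413 m
Re = 1.28×10^6, ε/D = 3.07×10^-6 → f = 0.01117 (Haaland)
Major: h_f = f(L/D)·V²/2g = 0.01117·1683·0.3413 = 6.418 m
Minor: ΣK = 1.66; h_m = ΣK·V²/2g = 0.5666 m
Total H_L = 6.418 + 0.5666 = 6.985 m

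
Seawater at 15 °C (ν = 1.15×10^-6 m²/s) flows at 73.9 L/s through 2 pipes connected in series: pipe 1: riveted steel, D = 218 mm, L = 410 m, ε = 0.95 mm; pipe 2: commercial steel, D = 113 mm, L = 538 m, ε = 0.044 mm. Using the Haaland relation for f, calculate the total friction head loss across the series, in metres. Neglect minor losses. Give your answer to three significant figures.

H ≈ 229 m

Pipe 1: V = 1.980 m/s, Re = 3.75×10^5, ε/D = 0.00436, f = 0.02945, h_1 = f(L/D)V²/2g = 11.07 m
Pipe 2: V = 7.369 m/s, Re = 7.24×10^5, ε/D = 3.89×10^-4, f = 0.01654, h_2 = f(L/D)V²/2g = 218.0 m
Series → Q common, losses add: H = Σh = 229.1 m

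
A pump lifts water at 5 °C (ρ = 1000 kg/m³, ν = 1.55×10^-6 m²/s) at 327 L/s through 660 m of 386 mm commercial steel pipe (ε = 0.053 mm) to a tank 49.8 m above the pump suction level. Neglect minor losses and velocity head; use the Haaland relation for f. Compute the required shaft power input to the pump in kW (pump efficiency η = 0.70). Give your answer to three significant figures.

P_shaft ≈ 273 kW

V = 4Q/(πD²) = 2.794 m/s; Re = 6.96×10^5; ε/D = 1.37×10^-4; f = 0.01423
h_f = f(L/D)V²/2g = 9.682 m
Total head H = z + h_f = 49.8 + 9.682 = 59.48 m
P_hyd = ρgQH = 1000·9.81·0.327·59.48 = 190.8 kW
P_shaft = P_hyd/η = 190.8/0.70 = 272.6 kW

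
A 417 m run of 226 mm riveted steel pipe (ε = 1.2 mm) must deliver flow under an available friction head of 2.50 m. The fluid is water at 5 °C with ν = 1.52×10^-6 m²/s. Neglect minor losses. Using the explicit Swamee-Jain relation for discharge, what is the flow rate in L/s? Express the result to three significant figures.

Q ≈ 36.8 L/s

Swamee-Jain (Type II): Q = -0.965·√(gD⁵h_f/L)·ln[ε/(3.7D) + √(3.17ν²L/(gD³h_f))]
√(gD⁵h_f/L) = √(9.81·0.226⁵·2.50/417) = 0.005889
ε/(3.7D) = 0.00144; √(3.17ν²L/(gD³h_f)) = 1.04×10^-4
Q = -0.965·0.005889·ln(0.001539) = 0.03680 m³/s
Check: V = 0.917 m/s, Re = 1.36×10^5, f = 0.03181, h_f = 2.52 m ≈ 2.50 m ✓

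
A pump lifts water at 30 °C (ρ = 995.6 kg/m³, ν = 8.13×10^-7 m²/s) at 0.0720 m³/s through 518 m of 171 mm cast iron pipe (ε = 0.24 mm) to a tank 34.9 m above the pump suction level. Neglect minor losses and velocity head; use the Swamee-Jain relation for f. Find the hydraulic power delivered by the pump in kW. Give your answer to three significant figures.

V = 4Q/(πD²) = 3.135 m/s; Re = 6.59×10^5; ε/D = 0.00140; f = 0.02182
h_f = f(L/D)V²/2g = 33.12 m
Total head H = z + h_f = 34.9 + 33.12 = 68.02 m
P_hyd = ρgQH = 995.6·9.81·0.0720·68.02 = 47.83 kW

P_hyd ≈ 47.8 kW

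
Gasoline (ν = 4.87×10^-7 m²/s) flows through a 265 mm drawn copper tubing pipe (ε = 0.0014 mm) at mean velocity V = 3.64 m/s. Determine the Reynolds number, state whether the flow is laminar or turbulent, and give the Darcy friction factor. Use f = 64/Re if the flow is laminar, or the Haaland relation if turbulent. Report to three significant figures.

Re ≈ 1.98×10^6; turbulent; f ≈ 0.0105

Re = VD/ν = 3.640·0.265/4.87×10^-7 = 1.98×10^6
Re > 4000 → turbulent; ε/D = 5.28×10^-6
Haaland: f = 0.01051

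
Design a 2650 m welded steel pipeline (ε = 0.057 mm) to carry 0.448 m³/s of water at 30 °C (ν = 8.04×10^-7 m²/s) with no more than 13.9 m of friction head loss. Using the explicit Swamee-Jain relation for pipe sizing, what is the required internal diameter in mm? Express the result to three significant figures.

Swamee-Jain (Type III): D = 0.66·[ε^1.25·(LQ²/(gh_f))^4.75 + ν·Q^9.4·(L/(gh_f))^5.2]^0.04
LQ²/(gh_f) = 3.900; L/(gh_f) = 19.43
Term 1 = ε^1.25·(…)^4.75 = 0.00318; Term 2 = ν·Q^9.4·(…)^5.2 = 0.00213
D = 0.66·(0.00318 + 0.00213)^0.04 = 0.5352 m = 535 mm
Check: V = 1.99 m/s, Re = 1.33×10^6, f = 0.01332, h_f = 13.3 m ≈ 13.9 m ✓

D ≈ 535 mm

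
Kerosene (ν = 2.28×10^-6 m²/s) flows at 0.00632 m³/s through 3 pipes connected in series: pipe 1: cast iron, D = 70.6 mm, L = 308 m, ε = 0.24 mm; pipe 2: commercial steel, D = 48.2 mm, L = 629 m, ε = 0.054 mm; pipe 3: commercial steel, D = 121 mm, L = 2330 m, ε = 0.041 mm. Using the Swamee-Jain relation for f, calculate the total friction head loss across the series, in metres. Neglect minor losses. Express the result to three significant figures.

H ≈ 212 m

Pipe 1: V = 1.614 m/s, Re = 5.00×10^4, ε/D = 0.00340, f = 0.02972, h_1 = f(L/D)V²/2g = 17.22 m
Pipe 2: V = 3.464 m/s, Re = 7.32×10^4, ε/D = 0.00112, f = 0.02345, h_2 = f(L/D)V²/2g = 187.1 m
Pipe 3: V = 0.5496 m/s, Re = 2.92×10^4, ε/D = 3.39×10^-4, f = 0.02453, h_3 = f(L/D)V²/2g = 7.272 m
Series → Q common, losses add: H = Σh = 211.6 m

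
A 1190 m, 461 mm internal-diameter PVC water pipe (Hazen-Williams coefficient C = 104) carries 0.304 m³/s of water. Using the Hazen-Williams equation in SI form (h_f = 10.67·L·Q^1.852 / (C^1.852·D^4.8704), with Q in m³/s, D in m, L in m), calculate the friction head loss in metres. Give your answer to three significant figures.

h_f ≈ 11.2 m

h_f = 10.67·1190·0.304^1.852 / (104^1.852·0.461^4.8704) = 11.18 m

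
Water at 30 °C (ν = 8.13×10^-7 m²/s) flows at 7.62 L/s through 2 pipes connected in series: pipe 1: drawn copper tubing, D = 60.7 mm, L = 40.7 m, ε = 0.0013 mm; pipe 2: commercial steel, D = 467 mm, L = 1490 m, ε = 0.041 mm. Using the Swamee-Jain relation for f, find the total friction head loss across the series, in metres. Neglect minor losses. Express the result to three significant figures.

H ≈ 3.75 m

Pipe 1: V = 2.633 m/s, Re = 1.97×10^5, ε/D = 2.14×10^-5, f = 0.01578, h_1 = f(L/D)V²/2g = 3.739 m
Pipe 2: V = 0.04449 m/s, Re = 2.56×10^4, ε/D = 8.78×10^-5, f = 0.02454, h_2 = f(L/D)V²/2g = 0.007899 m
Series → Q common, losses add: H = Σh = 3.747 m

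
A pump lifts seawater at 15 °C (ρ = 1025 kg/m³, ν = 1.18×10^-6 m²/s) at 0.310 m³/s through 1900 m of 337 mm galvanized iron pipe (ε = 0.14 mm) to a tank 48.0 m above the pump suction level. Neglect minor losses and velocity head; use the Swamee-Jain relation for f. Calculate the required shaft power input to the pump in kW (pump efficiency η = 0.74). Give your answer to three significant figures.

P_shaft ≈ 446 kW

V = 4Q/(πD²) = 3.475 m/s; Re = 9.93×10^5; ε/D = 4.15×10^-4; f = 0.01670
h_f = f(L/D)V²/2g = 57.98 m
Total head H = z + h_f = 48.0 + 57.98 = 106.0 m
P_hyd = ρgQH = 1025·9.81·0.310·106.0 = 330.3 kW
P_shaft = P_hyd/η = 330.3/0.74 = 446.4 kW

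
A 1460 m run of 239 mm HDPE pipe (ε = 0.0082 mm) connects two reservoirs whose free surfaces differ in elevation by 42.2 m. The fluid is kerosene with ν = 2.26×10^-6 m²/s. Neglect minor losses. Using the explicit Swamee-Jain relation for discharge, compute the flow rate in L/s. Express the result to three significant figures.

Swamee-Jain (Type II): Q = -0.965·√(gD⁵h_f/L)·ln[ε/(3.7D) + √(3.17ν²L/(gD³h_f))]
√(gD⁵h_f/L) = √(9.81·0.239⁵·42.2/1460) = 0.01487
ε/(3.7D) = 9.27×10^-6; √(3.17ν²L/(gD³h_f)) = 6.47×10^-5
Q = -0.965·0.01487·ln(7.395×10^-5) = 0.1365 m³/s
Check: V = 3.04 m/s, Re = 3.22×10^5, f = 0.01460, h_f = 42.1 m ≈ 42.2 m ✓

Q ≈ 136 L/s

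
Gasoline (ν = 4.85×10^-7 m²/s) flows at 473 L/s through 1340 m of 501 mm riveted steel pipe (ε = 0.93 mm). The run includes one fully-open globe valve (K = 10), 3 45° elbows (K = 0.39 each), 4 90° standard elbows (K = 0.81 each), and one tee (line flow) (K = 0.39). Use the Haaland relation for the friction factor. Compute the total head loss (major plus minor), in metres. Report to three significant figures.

V = 4Q/(πD²) = 2.399 m/s; V²/2g = 0.2934 m
Re = 2.48×10^6, ε/D = 0.00186 → f = 0.02308 (Haaland)
Major: h_f = f(L/D)·V²/2g = 0.02308·2675·0.2934 = 18.11 m
Minor: ΣK = 14.8; h_m = ΣK·V²/2g = 4.343 m
Total H_L = 18.11 + 4.343 = 22.45 m

H_L ≈ 22.5 m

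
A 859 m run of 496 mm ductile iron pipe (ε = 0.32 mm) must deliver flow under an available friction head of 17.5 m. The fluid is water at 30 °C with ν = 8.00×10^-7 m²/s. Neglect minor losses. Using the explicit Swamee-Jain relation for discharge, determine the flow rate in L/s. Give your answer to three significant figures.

Swamee-Jain (Type II): Q = -0.965·√(gD⁵h_f/L)·ln[ε/(3.7D) + √(3.17ν²L/(gD³h_f))]
√(gD⁵h_f/L) = √(9.81·0.496⁵·17.5/859) = 0.07746
ε/(3.7D) = 1.74×10^-4; √(3.17ν²L/(gD³h_f)) = 9.12×10^-6
Q = -0.965·0.07746·ln(1.835×10^-4) = 0.6431 m³/s
Check: V = 3.33 m/s, Re = 2.06×10^6, f = 0.01797, h_f = 17.6 m ≈ 17.5 m ✓

Q ≈ 643 L/s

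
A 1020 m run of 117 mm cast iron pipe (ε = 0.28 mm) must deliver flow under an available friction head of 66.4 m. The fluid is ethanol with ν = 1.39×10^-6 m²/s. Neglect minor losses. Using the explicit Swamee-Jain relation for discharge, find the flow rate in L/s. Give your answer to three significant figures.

Q ≈ 26.1 L/s

Swamee-Jain (Type II): Q = -0.965·√(gD⁵h_f/L)·ln[ε/(3.7D) + √(3.17ν²L/(gD³h_f))]
√(gD⁵h_f/L) = √(9.81·0.117⁵·66.4/1020) = 0.003742
ε/(3.7D) = 6.47×10^-4; √(3.17ν²L/(gD³h_f)) = 7.74×10^-5
Q = -0.965·0.003742·ln(7.242×10^-4) = 0.02611 m³/s
Check: V = 2.43 m/s, Re = 2.04×10^5, f = 0.02553, h_f = 66.9 m ≈ 66.4 m ✓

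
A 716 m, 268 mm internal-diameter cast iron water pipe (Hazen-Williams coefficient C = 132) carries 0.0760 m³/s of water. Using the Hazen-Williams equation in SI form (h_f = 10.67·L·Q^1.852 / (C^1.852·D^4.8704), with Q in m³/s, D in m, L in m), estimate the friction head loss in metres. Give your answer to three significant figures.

h_f ≈ 4.66 m

h_f = 10.67·716·0.0760^1.852 / (132^1.852·0.268^4.8704) = 4.659 m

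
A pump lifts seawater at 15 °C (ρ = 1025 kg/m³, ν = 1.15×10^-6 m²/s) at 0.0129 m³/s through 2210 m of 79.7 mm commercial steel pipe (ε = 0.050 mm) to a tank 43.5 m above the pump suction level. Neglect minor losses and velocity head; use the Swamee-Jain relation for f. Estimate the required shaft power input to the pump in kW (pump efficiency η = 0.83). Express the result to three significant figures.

V = 4Q/(πD²) = 2.586 m/s; Re = 1.79×10^5; ε/D = 6.27×10^-4; f = 0.01975
h_f = f(L/D)V²/2g = 186.6 m
Total head H = z + h_f = 43.5 + 186.6 = 230.1 m
P_hyd = ρgQH = 1025·9.81·0.0129·230.1 = 29.85 kW
P_shaft = P_hyd/η = 29.85/0.83 = 35.97 kW

P_shaft ≈ 36.0 kW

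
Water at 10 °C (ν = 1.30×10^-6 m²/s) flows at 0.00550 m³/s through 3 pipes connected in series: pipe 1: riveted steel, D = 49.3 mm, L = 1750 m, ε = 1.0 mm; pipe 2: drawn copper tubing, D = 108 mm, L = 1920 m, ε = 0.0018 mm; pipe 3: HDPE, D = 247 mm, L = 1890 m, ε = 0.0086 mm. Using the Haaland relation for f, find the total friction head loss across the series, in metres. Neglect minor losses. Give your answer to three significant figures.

H ≈ 748 m

Pipe 1: V = 2.881 m/s, Re = 1.09×10^5, ε/D = 0.0203, f = 0.04934, h_1 = f(L/D)V²/2g = 741.1 m
Pipe 2: V = 0.6004 m/s, Re = 4.99×10^4, ε/D = 1.67×10^-5, f = 0.02076, h_2 = f(L/D)V²/2g = 6.782 m
Pipe 3: V = 0.1148 m/s, Re = 2.18×10^4, ε/D = 3.48×10^-5, f = 0.02525, h_3 = f(L/D)V²/2g = 0.1297 m
Series → Q common, losses add: H = Σh = 748.0 m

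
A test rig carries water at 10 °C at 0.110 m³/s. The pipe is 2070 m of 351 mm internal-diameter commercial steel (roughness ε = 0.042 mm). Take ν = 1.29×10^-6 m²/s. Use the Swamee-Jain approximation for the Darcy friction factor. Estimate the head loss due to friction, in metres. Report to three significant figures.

h_f ≈ 6.04 m

V = 4Q/(πD²) = 4·0.110/(π·0.351²) = 1.137 m/s
Re = VD/ν = 1.137·0.351/1.29×10^-6 = 3.09×10^5 → turbulent
ε/D = 0.042/351 = 1.20×10^-4
Swamee-Jain: f = 0.01556
h_f = f(L/D)V²/(2g) = 0.01556·(2070/0.351)·1.137²/(2·9.81) = 6.044 m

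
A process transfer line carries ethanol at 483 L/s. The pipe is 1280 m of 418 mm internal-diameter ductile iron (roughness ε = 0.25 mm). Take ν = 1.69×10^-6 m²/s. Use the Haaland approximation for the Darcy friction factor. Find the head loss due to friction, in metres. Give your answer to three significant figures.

V = 4Q/(πD²) = 4·0.483/(π·0.418²) = 3.520 m/s
Re = VD/ν = 3.520·0.418/1.69×10^-6 = 8.71×10^5 → turbulent
ε/D = 0.25/418 = 5.98×10^-4
Haaland: f = 0.01787
h_f = f(L/D)V²/(2g) = 0.01787·(1280/0.418)·3.520²/(2·9.81) = 34.55 m

h_f ≈ 34.5 m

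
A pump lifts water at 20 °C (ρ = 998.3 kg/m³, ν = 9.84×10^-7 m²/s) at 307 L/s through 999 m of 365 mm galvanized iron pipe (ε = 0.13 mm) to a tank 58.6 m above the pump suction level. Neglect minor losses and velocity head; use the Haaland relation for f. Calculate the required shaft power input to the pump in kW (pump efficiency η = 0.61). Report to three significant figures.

V = 4Q/(πD²) = 2.934 m/s; Re = 1.09×10^6; ε/D = 3.56×10^-4; f = 0.01605
h_f = f(L/D)V²/2g = 19.27 m
Total head H = z + h_f = 58.6 + 19.27 = 77.87 m
P_hyd = ρgQH = 998.3·9.81·0.307·77.87 = 234.1 kW
P_shaft = P_hyd/η = 234.1/0.61 = 383.8 kW

P_shaft ≈ 384 kW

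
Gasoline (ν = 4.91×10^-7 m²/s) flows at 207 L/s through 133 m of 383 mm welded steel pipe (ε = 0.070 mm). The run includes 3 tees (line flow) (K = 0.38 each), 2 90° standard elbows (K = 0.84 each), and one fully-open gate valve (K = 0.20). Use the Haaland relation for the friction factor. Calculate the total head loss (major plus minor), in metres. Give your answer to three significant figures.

H_L ≈ 1.31 m

V = 4Q/(πD²) = 1.797 m/s; V²/2g = 0.1645 m
Re = 1.40×10^6, ε/D = 1.83×10^-4 → f = 0.01417 (Haaland)
Major: h_f = f(L/D)·V²/2g = 0.01417·347.3·0.1645 = 0.8096 m
Minor: ΣK = 3.02; h_m = ΣK·V²/2g = 0.4969 m
Total H_L = 0.8096 + 0.4969 = 1.306 m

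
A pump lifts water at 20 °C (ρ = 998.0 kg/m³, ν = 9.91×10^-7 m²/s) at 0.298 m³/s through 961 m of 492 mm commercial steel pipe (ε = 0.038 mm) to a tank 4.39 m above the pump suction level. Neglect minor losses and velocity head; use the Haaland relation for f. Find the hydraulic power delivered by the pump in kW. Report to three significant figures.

V = 4Q/(πD²) = 1.567 m/s; Re = 7.78×10^5; ε/D = 7.72×10^-5; f = 0.01330
h_f = f(L/D)V²/2g = 3.254 m
Total head H = z + h_f = 4.39 + 3.254 = 7.644 m
P_hyd = ρgQH = 998.0·9.81·0.298·7.644 = 22.30 kW

P_hyd ≈ 22.3 kW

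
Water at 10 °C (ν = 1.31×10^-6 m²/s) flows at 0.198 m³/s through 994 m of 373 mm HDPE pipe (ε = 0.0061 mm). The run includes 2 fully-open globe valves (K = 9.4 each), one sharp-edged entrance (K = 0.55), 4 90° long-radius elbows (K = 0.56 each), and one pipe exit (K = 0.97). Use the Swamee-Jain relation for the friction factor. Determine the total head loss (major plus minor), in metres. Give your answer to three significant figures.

V = 4Q/(πD²) = 1.812 m/s; V²/2g = 0.1673 m
Re = 5.16×10^5, ε/D = 1.64×10^-5 → f = 0.01328 (Swamee-Jain)
Major: h_f = f(L/D)·V²/2g = 0.01328·2665·0.1673 = 5.923 m
Minor: ΣK = 22.6; h_m = ΣK·V²/2g = 3.775 m
Total H_L = 5.923 + 3.775 = 9.699 m

H_L ≈ 9.70 m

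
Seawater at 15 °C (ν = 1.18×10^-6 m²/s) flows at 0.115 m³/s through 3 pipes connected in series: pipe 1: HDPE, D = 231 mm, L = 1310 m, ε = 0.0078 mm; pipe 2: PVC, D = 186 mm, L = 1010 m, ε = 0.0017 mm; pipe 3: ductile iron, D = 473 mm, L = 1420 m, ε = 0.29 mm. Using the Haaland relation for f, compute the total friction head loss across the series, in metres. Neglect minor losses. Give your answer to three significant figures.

H ≈ 92.4 m

Pipe 1: V = 2.744 m/s, Re = 5.37×10^5, ε/D = 3.38×10^-5, f = 0.01333, h_1 = f(L/D)V²/2g = 29.00 m
Pipe 2: V = 4.232 m/s, Re = 6.67×10^5, ε/D = 9.14×10^-6, f = 0.01254, h_2 = f(L/D)V²/2g = 62.17 m
Pipe 3: V = 0.6545 m/s, Re = 2.62×10^5, ε/D = 6.13×10^-4, f = 0.01885, h_3 = f(L/D)V²/2g = 1.236 m
Series → Q common, losses add: H = Σh = 92.41 m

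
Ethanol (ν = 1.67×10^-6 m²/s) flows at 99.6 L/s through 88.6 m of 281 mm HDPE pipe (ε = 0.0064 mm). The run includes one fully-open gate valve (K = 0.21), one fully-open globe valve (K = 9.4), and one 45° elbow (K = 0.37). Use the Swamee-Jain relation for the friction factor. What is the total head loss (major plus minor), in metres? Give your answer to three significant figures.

V = 4Q/(πD²) = 1.606 m/s; V²/2g = 0.1315 m
Re = 2.70×10^5, ε/D = 2.28×10^-5 → f = 0.01491 (Swamee-Jain)
Major: h_f = f(L/D)·V²/2g = 0.01491·315.3·0.1315 = 0.6180 m
Minor: ΣK = 9.98; h_m = ΣK·V²/2g = 1.312 m
Total H_L = 0.6180 + 1.312 = 1.930 m

H_L ≈ 1.93 m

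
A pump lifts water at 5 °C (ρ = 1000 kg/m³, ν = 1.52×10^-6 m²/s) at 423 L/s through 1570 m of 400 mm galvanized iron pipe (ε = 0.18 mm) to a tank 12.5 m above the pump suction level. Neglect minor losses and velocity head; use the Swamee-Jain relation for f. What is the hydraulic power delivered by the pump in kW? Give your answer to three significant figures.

V = 4Q/(πD²) = 3.366 m/s; Re = 8.86×10^5; ε/D = 4.50×10^-4; f = 0.01702
h_f = f(L/D)V²/2g = 38.58 m
Total head H = z + h_f = 12.5 + 38.58 = 51.08 m
P_hyd = ρgQH = 1000·9.81·0.423·51.08 = 212.0 kW

P_hyd ≈ 212 kW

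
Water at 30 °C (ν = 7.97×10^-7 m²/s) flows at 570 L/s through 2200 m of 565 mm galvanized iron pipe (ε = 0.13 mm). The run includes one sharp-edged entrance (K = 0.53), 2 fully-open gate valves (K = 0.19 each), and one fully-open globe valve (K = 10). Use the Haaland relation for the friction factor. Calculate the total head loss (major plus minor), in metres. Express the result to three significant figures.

V = 4Q/(πD²) = 2.273 m/s; V²/2g = 0.2634 m
Re = 1.61×10^6, ε/D = 2.30×10^-4 → f = 0.01465 (Haaland)
Major: h_f = f(L/D)·V²/2g = 0.01465·3894·0.2634 = 15.03 m
Minor: ΣK = 10.9; h_m = ΣK·V²/2g = 2.874 m
Total H_L = 15.03 + 2.874 = 17.90 m

H_L ≈ 17.9 m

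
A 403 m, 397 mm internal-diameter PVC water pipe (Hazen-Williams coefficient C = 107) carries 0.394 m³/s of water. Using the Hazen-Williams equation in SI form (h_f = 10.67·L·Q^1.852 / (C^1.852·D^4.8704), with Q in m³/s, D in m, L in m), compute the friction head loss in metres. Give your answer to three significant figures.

h_f = 10.67·403·0.394^1.852 / (107^1.852·0.397^4.8704) = 12.02 m

h_f ≈ 12.0 m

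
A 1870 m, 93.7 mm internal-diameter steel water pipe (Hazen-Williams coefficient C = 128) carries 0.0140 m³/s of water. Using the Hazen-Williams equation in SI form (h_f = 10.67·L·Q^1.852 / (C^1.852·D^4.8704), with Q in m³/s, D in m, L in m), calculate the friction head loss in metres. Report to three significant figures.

h_f = 10.67·1870·0.0140^1.852 / (128^1.852·0.0937^4.8704) = 93.78 m

h_f ≈ 93.8 m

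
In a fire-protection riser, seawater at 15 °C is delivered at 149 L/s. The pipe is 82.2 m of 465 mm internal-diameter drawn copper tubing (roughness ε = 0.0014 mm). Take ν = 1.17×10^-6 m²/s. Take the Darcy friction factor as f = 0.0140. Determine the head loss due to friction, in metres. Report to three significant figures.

h_f ≈ 0.0971 m

V = 4Q/(πD²) = 4·0.149/(π·0.465²) = 0.8774 m/s
h_f = f(L/D)V²/(2g) = 0.01400·(82.2/0.465)·0.8774²/(2·9.81) = 0.09710 m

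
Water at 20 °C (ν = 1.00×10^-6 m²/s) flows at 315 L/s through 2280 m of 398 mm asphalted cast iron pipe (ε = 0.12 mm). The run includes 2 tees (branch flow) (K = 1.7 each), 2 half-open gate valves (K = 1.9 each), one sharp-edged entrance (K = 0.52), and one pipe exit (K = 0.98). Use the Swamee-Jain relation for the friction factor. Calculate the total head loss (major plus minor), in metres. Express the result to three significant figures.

H_L ≈ 32.4 m

V = 4Q/(πD²) = 2.532 m/s; V²/2g = 0.3267 m
Re = 1.01×10^6, ε/D = 3.02×10^-4 → f = 0.01576 (Swamee-Jain)
Major: h_f = f(L/D)·V²/2g = 0.01576·5729·0.3267 = 29.51 m
Minor: ΣK = 8.70; h_m = ΣK·V²/2g = 2.843 m
Total H_L = 29.51 + 2.843 = 32.35 m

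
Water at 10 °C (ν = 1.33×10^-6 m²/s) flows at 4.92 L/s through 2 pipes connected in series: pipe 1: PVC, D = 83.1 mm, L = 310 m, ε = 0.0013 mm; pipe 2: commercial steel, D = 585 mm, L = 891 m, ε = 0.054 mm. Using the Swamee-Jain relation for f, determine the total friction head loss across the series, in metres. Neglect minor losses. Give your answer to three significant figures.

H ≈ 3.17 m

Pipe 1: V = 0.9071 m/s, Re = 5.67×10^4, ε/D = 1.56×10^-5, f = 0.02026, h_1 = f(L/D)V²/2g = 3.169 m
Pipe 2: V = 0.01830 m/s, Re = 8050, ε/D = 9.23×10^-5, f = 0.03305, h_2 = f(L/D)V²/2g = 8.597×10^-4 m
Series → Q common, losses add: H = Σh = 3.170 m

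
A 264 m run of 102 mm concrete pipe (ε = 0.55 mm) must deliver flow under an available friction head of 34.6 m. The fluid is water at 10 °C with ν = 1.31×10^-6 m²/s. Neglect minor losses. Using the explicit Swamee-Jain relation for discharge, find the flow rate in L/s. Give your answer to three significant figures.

Swamee-Jain (Type II): Q = -0.965·√(gD⁵h_f/L)·ln[ε/(3.7D) + √(3.17ν²L/(gD³h_f))]
√(gD⁵h_f/L) = √(9.81·0.102⁵·34.6/264) = 0.003768
ε/(3.7D) = 0.00146; √(3.17ν²L/(gD³h_f)) = 6.31×10^-5
Q = -0.965·0.003768·ln(0.001520) = 0.02359 m³/s
Check: V = 2.89 m/s, Re = 2.25×10^5, f = 0.03164, h_f = 34.8 m ≈ 34.6 m ✓

Q ≈ 23.6 L/s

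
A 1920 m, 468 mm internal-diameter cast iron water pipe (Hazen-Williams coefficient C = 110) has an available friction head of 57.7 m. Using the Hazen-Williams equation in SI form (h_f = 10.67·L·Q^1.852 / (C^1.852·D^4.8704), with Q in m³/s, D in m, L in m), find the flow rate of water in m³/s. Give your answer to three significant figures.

Q ≈ 0.627 m³/s

Rearranging: Q = [h_f·C^1.852·D^4.8704 / (10.67·L)]^(1/1.852)
Q = [57.7·110^1.852·0.468^4.8704 / (10.67·1920)]^0.540 = 0.6268 m³/s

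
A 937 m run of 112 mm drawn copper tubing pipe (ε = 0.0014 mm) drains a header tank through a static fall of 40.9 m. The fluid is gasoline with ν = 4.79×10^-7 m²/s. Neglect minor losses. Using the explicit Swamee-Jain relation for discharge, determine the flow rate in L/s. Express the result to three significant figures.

Q ≈ 27.0 L/s

Swamee-Jain (Type II): Q = -0.965·√(gD⁵h_f/L)·ln[ε/(3.7D) + √(3.17ν²L/(gD³h_f))]
√(gD⁵h_f/L) = √(9.81·0.112⁵·40.9/937) = 0.002747
ε/(3.7D) = 3.38×10^-6; √(3.17ν²L/(gD³h_f)) = 3.48×10^-5
Q = -0.965·0.002747·ln(3.815×10^-5) = 0.02697 m³/s
Check: V = 2.74 m/s, Re = 6.40×10^5, f = 0.01276, h_f = 40.8 m ≈ 40.9 m ✓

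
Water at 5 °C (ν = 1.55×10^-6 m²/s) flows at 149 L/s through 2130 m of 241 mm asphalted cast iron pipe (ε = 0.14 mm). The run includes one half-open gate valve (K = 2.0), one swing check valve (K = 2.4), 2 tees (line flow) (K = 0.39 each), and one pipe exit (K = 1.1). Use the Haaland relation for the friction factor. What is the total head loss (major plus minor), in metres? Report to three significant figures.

H_L ≈ 90.2 m

V = 4Q/(πD²) = 3.266 m/s; V²/2g = 0.5438 m
Re = 5.08×10^5, ε/D = 5.81×10^-4 → f = 0.01806 (Haaland)
Major: h_f = f(L/D)·V²/2g = 0.01806·8838·0.5438 = 86.81 m
Minor: ΣK = 6.28; h_m = ΣK·V²/2g = 3.415 m
Total H_L = 86.81 + 3.415 = 90.22 m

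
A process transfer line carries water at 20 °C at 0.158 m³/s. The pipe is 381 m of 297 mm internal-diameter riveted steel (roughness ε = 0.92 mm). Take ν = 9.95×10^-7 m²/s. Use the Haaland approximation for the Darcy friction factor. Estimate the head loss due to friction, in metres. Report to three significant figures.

h_f ≈ 9.06 m

V = 4Q/(πD²) = 4·0.158/(π·0.297²) = 2.281 m/s
Re = VD/ν = 2.281·0.297/9.95×10^-7 = 6.81×10^5 → turbulent
ε/D = 0.92/297 = 0.00310
Haaland: f = 0.02663
h_f = f(L/D)V²/(2g) = 0.02663·(381/0.297)·2.281²/(2·9.81) = 9.057 m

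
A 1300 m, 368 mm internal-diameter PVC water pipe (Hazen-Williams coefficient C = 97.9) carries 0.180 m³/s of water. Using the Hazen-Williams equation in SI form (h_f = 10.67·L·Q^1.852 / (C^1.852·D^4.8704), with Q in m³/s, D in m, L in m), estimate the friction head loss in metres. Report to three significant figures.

h_f ≈ 15.5 m

h_f = 10.67·1300·0.180^1.852 / (97.9^1.852·0.368^4.8704) = 15.50 m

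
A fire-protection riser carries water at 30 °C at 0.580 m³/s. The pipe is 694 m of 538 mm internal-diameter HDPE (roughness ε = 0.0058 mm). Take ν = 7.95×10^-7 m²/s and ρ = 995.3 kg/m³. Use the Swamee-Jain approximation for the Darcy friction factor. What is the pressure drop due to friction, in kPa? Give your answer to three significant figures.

Δp ≈ 45.9 kPa

V = 4Q/(πD²) = 4·0.580/(π·0.538²) = 2.551 m/s
Re = VD/ν = 2.551·0.538/7.95×10^-7 = 1.73×10^6 → turbulent
ε/D = 0.0058/538 = 1.08×10^-5
Swamee-Jain: f = 0.01098
h_f = f(L/D)V²/(2g) = 0.01098·(694/0.538)·2.551²/(2·9.81) = 4.698 m
Δp = ρg·h_f = 995.3·9.81·4.698 = 45.87 kPa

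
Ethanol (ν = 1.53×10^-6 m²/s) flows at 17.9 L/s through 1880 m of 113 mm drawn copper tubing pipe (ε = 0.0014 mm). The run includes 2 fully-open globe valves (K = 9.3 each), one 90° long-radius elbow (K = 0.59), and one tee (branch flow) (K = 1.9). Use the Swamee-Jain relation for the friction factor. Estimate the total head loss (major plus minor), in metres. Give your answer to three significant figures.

V = 4Q/(πD²) = 1.785 m/s; V²/2g = 0.1624 m
Re = 1.32×10^5, ε/D = 1.24×10^-5 → f = 0.01696 (Swamee-Jain)
Major: h_f = f(L/D)·V²/2g = 0.01696·16637·0.1624 = 45.83 m
Minor: ΣK = 21.1; h_m = ΣK·V²/2g = 3.424 m
Total H_L = 45.83 + 3.424 = 49.25 m

H_L ≈ 49.3 m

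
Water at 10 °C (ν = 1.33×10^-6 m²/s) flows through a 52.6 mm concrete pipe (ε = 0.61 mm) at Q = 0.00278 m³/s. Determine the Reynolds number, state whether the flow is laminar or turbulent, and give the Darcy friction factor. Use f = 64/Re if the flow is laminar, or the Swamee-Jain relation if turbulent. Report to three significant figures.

V = 4Q/(πD²) = 1.279 m/s
Re = VD/ν = 1.279·0.0526/1.33×10^-6 = 5.06×10^4
Re > 4000 → turbulent; ε/D = 0.0116
Swamee-Jain: f = 0.04132

Re ≈ 5.06×10^4; turbulent; f ≈ 0.0413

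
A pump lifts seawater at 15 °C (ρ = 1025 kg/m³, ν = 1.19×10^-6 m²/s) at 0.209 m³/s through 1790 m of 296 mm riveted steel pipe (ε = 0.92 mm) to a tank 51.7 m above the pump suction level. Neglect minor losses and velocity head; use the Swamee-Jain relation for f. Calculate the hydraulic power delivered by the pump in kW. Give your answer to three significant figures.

V = 4Q/(πD²) = 3.037 m/s; Re = 7.55×10^5; ε/D = 0.00311; f = 0.02669
h_f = f(L/D)V²/2g = 75.87 m
Total head H = z + h_f = 51.7 + 75.87 = 127.6 m
P_hyd = ρgQH = 1025·9.81·0.209·127.6 = 268.1 kW

P_hyd ≈ 268 kW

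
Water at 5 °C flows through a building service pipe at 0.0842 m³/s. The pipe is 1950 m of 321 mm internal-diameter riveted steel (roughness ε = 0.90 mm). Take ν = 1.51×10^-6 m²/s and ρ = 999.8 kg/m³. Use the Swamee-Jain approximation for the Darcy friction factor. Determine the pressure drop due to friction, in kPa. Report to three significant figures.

Δp ≈ 87.1 kPa

V = 4Q/(πD²) = 4·0.0842/(π·0.321²) = 1.040 m/s
Re = VD/ν = 1.040·0.321/1.51×10^-6 = 2.21×10^5 → turbulent
ε/D = 0.90/321 = 0.00280
Swamee-Jain: f = 0.02649
h_f = f(L/D)V²/(2g) = 0.02649·(1950/0.321)·1.040²/(2·9.81) = 8.877 m
Δp = ρg·h_f = 999.8·9.81·8.877 = 87.07 kPa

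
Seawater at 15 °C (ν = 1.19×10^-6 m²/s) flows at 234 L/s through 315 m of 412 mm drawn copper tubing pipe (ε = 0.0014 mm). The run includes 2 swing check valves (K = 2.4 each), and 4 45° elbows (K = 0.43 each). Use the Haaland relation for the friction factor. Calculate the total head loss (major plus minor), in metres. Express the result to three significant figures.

V = 4Q/(πD²) = 1.755 m/s; V²/2g = 0.1570 m
Re = 6.08×10^5, ε/D = 3.40×10^-6 → f = 0.01266 (Haaland)
Major: h_f = f(L/D)·V²/2g = 0.01266·764.6·0.1570 = 1.520 m
Minor: ΣK = 6.52; h_m = ΣK·V²/2g = 1.024 m
Total H_L = 1.520 + 1.024 = 2.544 m

H_L ≈ 2.54 m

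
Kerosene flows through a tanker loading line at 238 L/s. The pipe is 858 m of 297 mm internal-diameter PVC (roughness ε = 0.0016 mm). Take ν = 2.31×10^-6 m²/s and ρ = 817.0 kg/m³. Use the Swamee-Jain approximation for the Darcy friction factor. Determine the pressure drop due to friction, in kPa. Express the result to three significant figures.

V = 4Q/(πD²) = 4·0.238/(π·0.297²) = 3.435 m/s
Re = VD/ν = 3.435·0.297/2.31×10^-6 = 4.42×10^5 → turbulent
ε/D = 0.0016/297 = 5.39×10^-6
Swamee-Jain: f = 0.01347
h_f = f(L/D)V²/(2g) = 0.01347·(858/0.297)·3.435²/(2·9.81) = 23.40 m
Δp = ρg·h_f = 817.0·9.81·23.40 = 187.6 kPa

Δp ≈ 188 kPa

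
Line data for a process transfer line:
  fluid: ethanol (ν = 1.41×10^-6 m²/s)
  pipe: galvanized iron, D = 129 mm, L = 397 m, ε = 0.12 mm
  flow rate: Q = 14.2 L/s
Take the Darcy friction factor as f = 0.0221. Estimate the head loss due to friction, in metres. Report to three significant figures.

V = 4Q/(πD²) = 4·0.0142/(π·0.129²) = 1.086 m/s
h_f = f(L/D)V²/(2g) = 0.02210·(397/0.129)·1.086²/(2·9.81) = 4.092 m

h_f ≈ 4.09 m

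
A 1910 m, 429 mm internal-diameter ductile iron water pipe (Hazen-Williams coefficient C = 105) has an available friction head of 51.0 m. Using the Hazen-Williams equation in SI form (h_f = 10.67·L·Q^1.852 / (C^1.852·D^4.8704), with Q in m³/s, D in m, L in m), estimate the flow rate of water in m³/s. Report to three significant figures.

Q ≈ 0.447 m³/s

Rearranging: Q = [h_f·C^1.852·D^4.8704 / (10.67·L)]^(1/1.852)
Q = [51.0·105^1.852·0.429^4.8704 / (10.67·1910)]^0.540 = 0.4465 m³/s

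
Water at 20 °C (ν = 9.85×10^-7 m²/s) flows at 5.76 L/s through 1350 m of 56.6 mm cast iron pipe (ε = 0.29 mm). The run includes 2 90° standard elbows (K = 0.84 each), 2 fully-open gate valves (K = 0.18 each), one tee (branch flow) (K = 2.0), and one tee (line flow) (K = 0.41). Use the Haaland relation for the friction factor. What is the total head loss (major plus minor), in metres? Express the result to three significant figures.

H_L ≈ 201 m

V = 4Q/(πD²) = 2.289 m/s; V²/2g = 0.2671 m
Re = 1.32×10^5, ε/D = 0.00512 → f = 0.03130 (Haaland)
Major: h_f = f(L/D)·V²/2g = 0.03130·23852·0.2671 = 199.4 m
Minor: ΣK = 4.45; h_m = ΣK·V²/2g = 1.189 m
Total H_L = 199.4 + 1.189 = 200.6 m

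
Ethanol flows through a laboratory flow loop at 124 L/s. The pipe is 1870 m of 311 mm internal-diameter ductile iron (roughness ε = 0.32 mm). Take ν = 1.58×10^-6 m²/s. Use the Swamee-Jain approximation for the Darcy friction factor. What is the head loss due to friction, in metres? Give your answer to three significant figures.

h_f ≈ 17.0 m

V = 4Q/(πD²) = 4·0.124/(π·0.311²) = 1.632 m/s
Re = VD/ν = 1.632·0.311/1.58×10^-6 = 3.21×10^5 → turbulent
ε/D = 0.32/311 = 0.00103
Swamee-Jain: f = 0.02080
h_f = f(L/D)V²/(2g) = 0.02080·(1870/0.311)·1.632²/(2·9.81) = 16.99 m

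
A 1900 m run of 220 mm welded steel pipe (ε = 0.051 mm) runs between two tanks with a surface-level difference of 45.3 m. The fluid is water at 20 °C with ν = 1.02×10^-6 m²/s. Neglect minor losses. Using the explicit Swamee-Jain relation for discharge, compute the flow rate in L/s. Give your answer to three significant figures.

Swamee-Jain (Type II): Q = -0.965·√(gD⁵h_f/L)·ln[ε/(3.7D) + √(3.17ν²L/(gD³h_f))]
√(gD⁵h_f/L) = √(9.81·0.220⁵·45.3/1900) = 0.01098
ε/(3.7D) = 6.27×10^-5; √(3.17ν²L/(gD³h_f)) = 3.64×10^-5
Q = -0.965·0.01098·ln(9.904×10^-5) = 0.09768 m³/s
Check: V = 2.57 m/s, Re = 5.54×10^5, f = 0.01568, h_f = 45.6 m ≈ 45.3 m ✓

Q ≈ 97.7 L/s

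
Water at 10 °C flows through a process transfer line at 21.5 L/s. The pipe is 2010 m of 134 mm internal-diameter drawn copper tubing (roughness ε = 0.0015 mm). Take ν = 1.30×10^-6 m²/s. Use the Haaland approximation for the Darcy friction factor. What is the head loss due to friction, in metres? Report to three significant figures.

V = 4Q/(πD²) = 4·0.0215/(π·0.134²) = 1.525 m/s
Re = VD/ν = 1.525·0.134/1.30×10^-6 = 1.57×10^5 → turbulent
ε/D = 0.0015/134 = 1.12×10^-5
Haaland: f = 0.01631
h_f = f(L/D)V²/(2g) = 0.01631·(2010/0.134)·1.525²/(2·9.81) = 28.98 m

h_f ≈ 29.0 m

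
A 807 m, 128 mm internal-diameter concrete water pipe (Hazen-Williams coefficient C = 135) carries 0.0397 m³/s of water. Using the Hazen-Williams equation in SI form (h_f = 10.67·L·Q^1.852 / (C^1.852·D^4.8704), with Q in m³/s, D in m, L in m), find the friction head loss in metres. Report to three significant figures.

h_f = 10.67·807·0.0397^1.852 / (135^1.852·0.128^4.8704) = 55.32 m

h_f ≈ 55.3 m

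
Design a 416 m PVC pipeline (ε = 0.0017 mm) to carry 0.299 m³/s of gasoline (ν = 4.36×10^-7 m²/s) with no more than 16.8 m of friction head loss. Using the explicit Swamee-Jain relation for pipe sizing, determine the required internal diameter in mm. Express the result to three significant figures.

Swamee-Jain (Type III): D = 0.66·[ε^1.25·(LQ²/(gh_f))^4.75 + ν·Q^9.4·(L/(gh_f))^5.2]^0.04
LQ²/(gh_f) = 0.2257; L/(gh_f) = 2.524
Term 1 = ε^1.25·(…)^4.75 = 5.21×10^-11; Term 2 = ν·Q^9.4·(…)^5.2 = 6.34×10^-10
D = 0.66·(5.21×10^-11 + 6.34×10^-10)^0.04 = 0.2838 m = 284 mm
Check: V = 4.73 m/s, Re = 3.08×10^6, f = 0.009988, h_f = 16.7 m ≈ 16.8 m ✓

D ≈ 284 mm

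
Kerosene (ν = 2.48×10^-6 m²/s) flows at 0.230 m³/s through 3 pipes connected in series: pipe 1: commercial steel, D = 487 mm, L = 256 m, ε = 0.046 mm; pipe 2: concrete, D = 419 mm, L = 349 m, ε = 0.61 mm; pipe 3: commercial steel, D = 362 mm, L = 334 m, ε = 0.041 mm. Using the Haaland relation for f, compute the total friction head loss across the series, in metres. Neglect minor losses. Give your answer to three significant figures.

Pipe 1: V = 1.235 m/s, Re = 2.42×10^5, ε/D = 9.45×10^-5, f = 0.01567, h_1 = f(L/D)V²/2g = 0.6400 m
Pipe 2: V = 1.668 m/s, Re = 2.82×10^5, ε/D = 0.00146, f = 0.02230, h_2 = f(L/D)V²/2g = 2.635 m
Pipe 3: V = 2.235 m/s, Re = 3.26×10^5, ε/D = 1.13×10^-4, f = 0.01517, h_3 = f(L/D)V²/2g = 3.564 m
Series → Q common, losses add: H = Σh = 6.838 m

H ≈ 6.84 m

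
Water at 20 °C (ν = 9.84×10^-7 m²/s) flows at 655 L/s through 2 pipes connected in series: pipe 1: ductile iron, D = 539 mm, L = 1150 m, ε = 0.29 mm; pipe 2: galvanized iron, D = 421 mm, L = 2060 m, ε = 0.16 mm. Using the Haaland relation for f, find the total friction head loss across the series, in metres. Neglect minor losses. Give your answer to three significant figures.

Pipe 1: V = 2.871 m/s, Re = 1.57×10^6, ε/D = 5.38×10^-4, f = 0.01728, h_1 = f(L/D)V²/2g = 15.49 m
Pipe 2: V = 4.705 m/s, Re = 2.01×10^6, ε/D = 3.80×10^-4, f = 0.01602, h_2 = f(L/D)V²/2g = 88.47 m
Series → Q common, losses add: H = Σh = 104.0 m

H ≈ 104 m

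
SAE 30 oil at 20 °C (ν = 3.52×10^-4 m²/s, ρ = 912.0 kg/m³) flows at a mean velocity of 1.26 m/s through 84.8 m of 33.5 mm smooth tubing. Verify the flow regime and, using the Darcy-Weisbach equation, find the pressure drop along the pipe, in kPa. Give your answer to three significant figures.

Δp ≈ 978 kPa

Re = VD/ν = 1.26·0.03350/3.52×10^-4 = 120 → laminar (Re < 2300)
f = 64/Re = 0.5337
h_f = f(L/D)V²/(2g) = 0.5337·(84.8/0.03350)·1.26²/(2·9.81) = 109.3 m
Δp = ρg·h_f = 912.0·9.81·109.3 = 978.1 kPa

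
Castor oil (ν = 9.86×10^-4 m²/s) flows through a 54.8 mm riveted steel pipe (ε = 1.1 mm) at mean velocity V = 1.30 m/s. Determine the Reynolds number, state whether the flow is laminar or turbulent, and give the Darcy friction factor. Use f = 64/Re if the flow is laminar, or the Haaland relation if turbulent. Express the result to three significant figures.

Re = VD/ν = 1.300·0.0548/9.86×10^-4 = 72.3
Re < 2300 → laminar → f = 64/Re = 0.8858

Re ≈ 72.3; laminar; f = 64/Re ≈ 0.886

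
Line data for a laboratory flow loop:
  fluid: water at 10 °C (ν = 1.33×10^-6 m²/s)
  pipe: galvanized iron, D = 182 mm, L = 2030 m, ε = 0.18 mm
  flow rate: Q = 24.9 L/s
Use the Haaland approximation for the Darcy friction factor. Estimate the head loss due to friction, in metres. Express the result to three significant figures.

V = 4Q/(πD²) = 4·0.0249/(π·0.182²) = 0.9571 m/s
Re = VD/ν = 0.9571·0.182/1.33×10^-6 = 1.31×10^5 → turbulent
ε/D = 0.18/182 = 9.89×10^-4
Haaland: f = 0.02145
h_f = f(L/D)V²/(2g) = 0.02145·(2030/0.182)·0.9571²/(2·9.81) = 11.17 m

h_f ≈ 11.2 m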